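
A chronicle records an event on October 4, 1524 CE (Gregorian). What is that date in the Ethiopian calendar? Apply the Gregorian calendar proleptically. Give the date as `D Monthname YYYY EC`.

Both dates share Julian Day Number 2277966; in the Ethiopian calendar that is 27 Meskerem 1517 EC.

27 Meskerem 1517 EC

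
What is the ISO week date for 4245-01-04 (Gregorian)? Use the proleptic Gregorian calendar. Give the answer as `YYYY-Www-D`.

The weekday is Saturday (ISO weekday 6).
That Saturday belongs to ISO week 1 of ISO year 4245.

4245-W01-6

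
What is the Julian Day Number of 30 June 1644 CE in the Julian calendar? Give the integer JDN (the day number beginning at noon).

In the Gregorian calendar the same day is 10 July 1644.
JDN 2400001 is 17 November 1858 CE (Gregorian), MJD 0; the target day is −78291 days from there, so JDN = 2321710.

2321710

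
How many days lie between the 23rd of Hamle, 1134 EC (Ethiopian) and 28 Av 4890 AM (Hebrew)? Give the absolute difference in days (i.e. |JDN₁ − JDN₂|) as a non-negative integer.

JDN of the first date = 2138371.
JDN of the second date = 2134007.
|2134007 − 2138371| = 4364.

4364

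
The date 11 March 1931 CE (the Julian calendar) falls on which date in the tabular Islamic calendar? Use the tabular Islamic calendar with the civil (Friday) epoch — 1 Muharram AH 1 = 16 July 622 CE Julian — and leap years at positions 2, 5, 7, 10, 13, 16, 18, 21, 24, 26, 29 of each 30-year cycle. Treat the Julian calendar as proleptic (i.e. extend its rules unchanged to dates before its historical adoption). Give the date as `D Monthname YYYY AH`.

5 Dhu al-Qa'dah 1349 AH

Both dates share Julian Day Number 2426425; in the tabular Islamic calendar that is 5 Dhu al-Qa'dah 1349 AH.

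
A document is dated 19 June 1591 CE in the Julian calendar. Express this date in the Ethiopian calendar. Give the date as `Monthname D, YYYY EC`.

Both dates share Julian Day Number 2302340; in the Ethiopian calendar that is 25 Sene 1583 EC.

Sene 25, 1583 EC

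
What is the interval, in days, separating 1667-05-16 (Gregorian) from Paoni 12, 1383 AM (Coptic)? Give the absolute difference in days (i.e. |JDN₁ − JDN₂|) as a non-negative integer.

First date → JDN 2330055; second date → JDN 2330086.
The interval is |2330055 − 2330086| = 31 days.

31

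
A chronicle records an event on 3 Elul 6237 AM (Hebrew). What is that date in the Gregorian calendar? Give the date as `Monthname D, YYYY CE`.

August 13, 2477 CE

Julian Day Number of the source date = 2625991.
Converting JDN 2625991 to the Gregorian calendar gives 13 August 2477 CE.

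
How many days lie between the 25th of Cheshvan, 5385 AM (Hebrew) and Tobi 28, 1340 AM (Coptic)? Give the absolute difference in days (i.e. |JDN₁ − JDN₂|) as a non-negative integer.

First date → JDN 2314525; second date → JDN 2314247.
The interval is |2314525 − 2314247| = 278 days.

278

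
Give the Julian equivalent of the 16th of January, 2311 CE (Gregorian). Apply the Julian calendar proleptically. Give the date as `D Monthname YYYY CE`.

31 December 2310 CE

For dates in this range the Gregorian date is 16 days ahead of the Julian.
16 January 2311 Gregorian − 16 days → 31 December 2310 Julian.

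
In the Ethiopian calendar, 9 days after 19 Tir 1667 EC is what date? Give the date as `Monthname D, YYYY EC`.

Tir 28, 1667 EC

The starting date is JDN 2332865; 2332865 + 9 = 2332874.
JDN 2332874 corresponds to Tir 28, 1667 EC.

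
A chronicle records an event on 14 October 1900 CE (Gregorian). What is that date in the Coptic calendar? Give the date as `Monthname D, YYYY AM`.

Paopi 4, 1617 AM

Julian Day Number of the source date = 2415307.
Converting JDN 2415307 to the Coptic calendar gives 4 Paopi 1617 AM.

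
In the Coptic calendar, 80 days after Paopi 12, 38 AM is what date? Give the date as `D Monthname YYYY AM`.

The starting date is JDN 1838585; 1838585 + 80 = 1838665.
JDN 1838665 corresponds to 2 Tobi 38 AM.

2 Tobi 38 AM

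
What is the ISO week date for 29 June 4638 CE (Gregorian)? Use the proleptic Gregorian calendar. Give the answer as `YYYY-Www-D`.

The weekday is Friday (ISO weekday 5).
That Friday belongs to ISO week 26 of ISO year 4638.

4638-W26-5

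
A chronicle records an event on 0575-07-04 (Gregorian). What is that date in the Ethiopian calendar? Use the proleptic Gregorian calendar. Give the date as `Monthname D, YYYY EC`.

Julian Day Number of the source date = 1931259.
Converting JDN 1931259 to the Ethiopian calendar gives 8 Hamle 567 EC.

Hamle 8, 567 EC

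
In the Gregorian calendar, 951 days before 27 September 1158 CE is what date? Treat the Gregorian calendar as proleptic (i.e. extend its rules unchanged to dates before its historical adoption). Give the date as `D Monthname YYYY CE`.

The starting date is JDN 2144280; 2144280 − 951 = 2143329.
JDN 2143329 corresponds to 19 February 1156 CE.

19 February 1156 CE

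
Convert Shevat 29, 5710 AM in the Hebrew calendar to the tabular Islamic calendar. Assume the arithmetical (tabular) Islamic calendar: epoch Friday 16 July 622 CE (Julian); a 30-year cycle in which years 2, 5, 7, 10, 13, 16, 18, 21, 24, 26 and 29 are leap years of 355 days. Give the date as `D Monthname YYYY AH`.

Julian Day Number of the source date = 2433329.
Converting JDN 2433329 to the tabular Islamic calendar gives 27 Rabi' al-Thani 1369 AH.

27 Rabi' al-Thani 1369 AH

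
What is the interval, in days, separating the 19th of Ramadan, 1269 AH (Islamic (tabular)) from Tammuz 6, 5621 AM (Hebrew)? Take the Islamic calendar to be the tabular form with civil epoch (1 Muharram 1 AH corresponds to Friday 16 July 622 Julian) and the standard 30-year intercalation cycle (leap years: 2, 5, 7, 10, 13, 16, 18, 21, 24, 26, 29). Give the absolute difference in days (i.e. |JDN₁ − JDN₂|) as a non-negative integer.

2910

JDN of the first date = 2398031.
JDN of the second date = 2400941.
|2400941 − 2398031| = 2910.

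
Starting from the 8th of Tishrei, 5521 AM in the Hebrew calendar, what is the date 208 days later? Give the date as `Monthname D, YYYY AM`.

Nisan 10, 5521 AM

Counting 208 days forward from JDN 2364148 reaches JDN 2364356, which is Nisan 10, 5521 AM.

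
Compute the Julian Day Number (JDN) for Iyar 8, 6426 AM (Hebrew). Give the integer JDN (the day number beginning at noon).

Equivalently 5 May 2666 (Gregorian).
JDN 2299161 is 15 October 1582 CE (Gregorian); the target day is +395760 days from there, so JDN = 2694921.

2694921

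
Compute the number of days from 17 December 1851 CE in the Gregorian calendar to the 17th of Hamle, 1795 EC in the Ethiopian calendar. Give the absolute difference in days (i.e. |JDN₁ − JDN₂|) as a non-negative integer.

17679

JDN of the first date = 2397474.
JDN of the second date = 2379795.
|2379795 − 2397474| = 17679.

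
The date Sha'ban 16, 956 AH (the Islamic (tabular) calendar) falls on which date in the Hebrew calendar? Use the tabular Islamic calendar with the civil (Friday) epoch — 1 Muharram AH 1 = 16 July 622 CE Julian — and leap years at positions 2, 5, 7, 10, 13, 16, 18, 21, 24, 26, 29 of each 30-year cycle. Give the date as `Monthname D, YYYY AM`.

The source date corresponds to 19 September 1549 in the proleptic Gregorian calendar (JDN 2287082).
That day falls on 16 Elul 5309 AM in the Hebrew calendar.

Elul 16, 5309 AM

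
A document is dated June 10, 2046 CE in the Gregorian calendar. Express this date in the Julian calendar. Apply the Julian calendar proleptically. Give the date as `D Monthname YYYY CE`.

28 May 2046 CE

At this point the Julian calendar is 13 days behind the Gregorian.
10 June 2046 Gregorian − 13 days → 28 May 2046 Julian.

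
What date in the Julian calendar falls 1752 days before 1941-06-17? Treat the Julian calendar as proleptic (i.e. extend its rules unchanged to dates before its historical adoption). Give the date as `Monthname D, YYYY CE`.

The starting date is JDN 2430176; 2430176 − 1752 = 2428424.
JDN 2428424 corresponds to August 30, 1936 CE.

August 30, 1936 CE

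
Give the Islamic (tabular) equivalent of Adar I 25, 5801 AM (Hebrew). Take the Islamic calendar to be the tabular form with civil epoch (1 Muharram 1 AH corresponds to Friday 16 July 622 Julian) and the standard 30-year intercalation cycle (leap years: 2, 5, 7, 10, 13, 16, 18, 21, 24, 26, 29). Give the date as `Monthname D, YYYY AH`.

Safar 24, 1463 AH

Both dates share Julian Day Number 2466577; in the tabular Islamic calendar that is 24 Safar 1463 AH.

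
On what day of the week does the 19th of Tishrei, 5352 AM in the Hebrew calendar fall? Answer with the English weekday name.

Monday

This is JDN 2302440 (7 October 1591 Gregorian).
Since JDN mod 7 = 0 (0 = Monday), the day is Monday.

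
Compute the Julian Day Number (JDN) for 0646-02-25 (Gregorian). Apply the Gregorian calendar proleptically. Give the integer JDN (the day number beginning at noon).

1957062

JDN 2299161 is 15 October 1582 CE (Gregorian); the target day is −342099 days from there, so JDN = 1957062.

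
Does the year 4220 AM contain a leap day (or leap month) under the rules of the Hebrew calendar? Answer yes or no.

Hebrew year 4220 is year 2 of its 19-year Metonic cycle; leap years are at positions 3, 6, 8, 11, 14, 17, 19, so it is a common year (12 months).

no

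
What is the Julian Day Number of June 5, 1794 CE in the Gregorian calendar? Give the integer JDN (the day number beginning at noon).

2376461

JDN 2451545 is 1 January 2000 CE (Gregorian); the target day is −75084 days from there, so JDN = 2376461.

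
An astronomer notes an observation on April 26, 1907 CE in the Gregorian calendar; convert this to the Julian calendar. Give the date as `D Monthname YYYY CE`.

13 April 1907 CE

The Julian–Gregorian offset here is 13 days (Julian trailing).
26 April 1907 Gregorian − 13 days → 13 April 1907 Julian.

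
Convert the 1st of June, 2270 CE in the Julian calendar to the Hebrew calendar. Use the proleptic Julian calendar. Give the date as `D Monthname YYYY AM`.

26 Sivan 6030 AM

Both dates share Julian Day Number 2550327; in the Hebrew calendar that is 26 Sivan 6030 AM.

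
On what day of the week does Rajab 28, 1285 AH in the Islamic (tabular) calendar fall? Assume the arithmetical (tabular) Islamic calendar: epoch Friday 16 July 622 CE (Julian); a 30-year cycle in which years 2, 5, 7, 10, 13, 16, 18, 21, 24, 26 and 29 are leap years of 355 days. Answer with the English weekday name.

In the Gregorian calendar this is 14 November 1868 (JDN 2403651).
2403651 ≡ 5 (mod 7); counting from Monday = 0 gives Saturday.

Saturday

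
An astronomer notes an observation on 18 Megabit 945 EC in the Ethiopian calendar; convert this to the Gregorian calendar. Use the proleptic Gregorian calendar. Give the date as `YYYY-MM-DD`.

0953-03-19

Both dates share Julian Day Number 2069214; in the Gregorian calendar that is 19 March 953 CE.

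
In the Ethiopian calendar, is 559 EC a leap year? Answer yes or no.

yes

559 mod 4 = 3; in the Ethiopian calendar a year is leap when year mod 4 = 3, so it is a leap year.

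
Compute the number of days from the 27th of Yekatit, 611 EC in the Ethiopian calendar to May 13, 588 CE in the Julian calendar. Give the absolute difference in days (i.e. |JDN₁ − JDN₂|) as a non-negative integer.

JDN of the first date = 1947199.
JDN of the second date = 1935958.
|1935958 − 1947199| = 11241.

11241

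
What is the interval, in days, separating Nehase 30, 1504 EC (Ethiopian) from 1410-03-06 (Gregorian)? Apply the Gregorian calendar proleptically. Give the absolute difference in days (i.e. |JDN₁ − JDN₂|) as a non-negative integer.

37435

First date → JDN 2273551; second date → JDN 2236116.
The interval is |2273551 − 2236116| = 37435 days.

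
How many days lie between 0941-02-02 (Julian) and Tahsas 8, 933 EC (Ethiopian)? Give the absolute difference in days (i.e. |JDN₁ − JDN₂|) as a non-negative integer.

60

JDN of the first date = 2064791.
JDN of the second date = 2064731.
|2064731 − 2064791| = 60.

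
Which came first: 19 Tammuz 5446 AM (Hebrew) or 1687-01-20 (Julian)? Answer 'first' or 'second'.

First date → JDN 2337051; second date → JDN 2337254.
JDN 2337051 < JDN 2337254, so the first date is earlier.

first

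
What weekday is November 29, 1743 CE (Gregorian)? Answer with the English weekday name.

Friday

JDN 2358010 mod 7 = 4, and JDN 0 was a Monday, so this is a Friday.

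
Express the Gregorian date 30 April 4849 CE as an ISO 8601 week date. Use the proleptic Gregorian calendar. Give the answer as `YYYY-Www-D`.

The weekday is Friday (ISO weekday 5).
That Friday belongs to ISO week 17 of ISO year 4849.

4849-W17-5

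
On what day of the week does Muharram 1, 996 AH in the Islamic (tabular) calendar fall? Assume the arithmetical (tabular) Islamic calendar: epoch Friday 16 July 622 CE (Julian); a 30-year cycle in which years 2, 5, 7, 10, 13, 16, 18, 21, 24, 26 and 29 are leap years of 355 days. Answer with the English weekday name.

Wednesday

In the Gregorian calendar this is 2 December 1587 (JDN 2301035).
2301035 ≡ 2 (mod 7); counting from Monday = 0 gives Wednesday.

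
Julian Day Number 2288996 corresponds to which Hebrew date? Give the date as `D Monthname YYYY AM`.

12 Tevet 5315 AM

The proleptic Gregorian equivalent of JDN 2288996 is 16 December 1554.
In the Hebrew calendar that day is 12 Tevet 5315 AM.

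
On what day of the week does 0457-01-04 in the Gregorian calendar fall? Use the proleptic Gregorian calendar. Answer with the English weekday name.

Since JDN mod 7 = 3 (0 = Monday), the day is Thursday.

Thursday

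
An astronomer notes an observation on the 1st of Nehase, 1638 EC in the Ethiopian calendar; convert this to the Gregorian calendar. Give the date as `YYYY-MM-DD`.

Julian Day Number of the source date = 2322465.
Converting JDN 2322465 to the Gregorian calendar gives 4 August 1646 CE.

1646-08-04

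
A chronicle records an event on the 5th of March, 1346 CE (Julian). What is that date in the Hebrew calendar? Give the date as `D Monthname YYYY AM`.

10 Adar II 5106 AM

Both dates share Julian Day Number 2212748; in the Hebrew calendar that is 10 Adar II 5106 AM.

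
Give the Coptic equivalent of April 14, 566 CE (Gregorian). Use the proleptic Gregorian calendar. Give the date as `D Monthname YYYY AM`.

17 Parmouti 282 AM

Julian Day Number of the source date = 1927891.
Converting JDN 1927891 to the Coptic calendar gives 17 Parmouti 282 AM.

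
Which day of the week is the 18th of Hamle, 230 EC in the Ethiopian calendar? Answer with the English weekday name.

This is JDN 1808180 (12 July 238 Gregorian).
1808180 ≡ 3 (mod 7); counting from Monday = 0 gives Thursday.

Thursday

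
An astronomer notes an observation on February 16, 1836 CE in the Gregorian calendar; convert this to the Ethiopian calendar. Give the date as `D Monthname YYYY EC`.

Julian Day Number of the source date = 2391691.
Converting JDN 2391691 to the Ethiopian calendar gives 9 Yekatit 1828 EC.

9 Yekatit 1828 EC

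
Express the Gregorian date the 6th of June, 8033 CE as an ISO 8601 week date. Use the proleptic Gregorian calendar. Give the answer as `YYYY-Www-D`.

The weekday is Monday (ISO weekday 1).
That Monday belongs to ISO week 23 of ISO year 8033.

8033-W23-1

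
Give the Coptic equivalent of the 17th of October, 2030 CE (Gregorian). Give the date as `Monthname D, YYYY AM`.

Julian Day Number of the source date = 2462792.
Converting JDN 2462792 to the Coptic calendar gives 7 Paopi 1747 AM.

Paopi 7, 1747 AM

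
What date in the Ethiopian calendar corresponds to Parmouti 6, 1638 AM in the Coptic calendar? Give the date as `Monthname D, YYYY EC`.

Both dates share Julian Day Number 2423159; in the Ethiopian calendar that is 6 Miyazya 1914 EC.

Miyazya 6, 1914 EC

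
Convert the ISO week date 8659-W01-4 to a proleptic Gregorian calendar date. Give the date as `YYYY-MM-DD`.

8659-01-06

ISO week 1 of 8659 is the week containing the first Thursday of 8659.
Week 1, day 4 (Thursday) lands on 8659-01-06.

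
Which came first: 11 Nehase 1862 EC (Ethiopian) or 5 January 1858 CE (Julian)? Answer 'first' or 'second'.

second

First date → JDN 2404291; second date → JDN 2399697.
JDN 2399697 < JDN 2404291, so the second date is earlier.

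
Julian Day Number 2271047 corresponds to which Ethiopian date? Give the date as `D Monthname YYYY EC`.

JDN 2271047 is 25 October 1505 in the proleptic Gregorian calendar.
In the Ethiopian calendar that day is 18 Tikimt 1498 EC.

18 Tikimt 1498 EC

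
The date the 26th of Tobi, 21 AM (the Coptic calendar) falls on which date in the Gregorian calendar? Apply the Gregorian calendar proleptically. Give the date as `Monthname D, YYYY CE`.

Julian Day Number of the source date = 1832480.
Converting JDN 1832480 to the Gregorian calendar gives 22 January 305 CE.

January 22, 305 CE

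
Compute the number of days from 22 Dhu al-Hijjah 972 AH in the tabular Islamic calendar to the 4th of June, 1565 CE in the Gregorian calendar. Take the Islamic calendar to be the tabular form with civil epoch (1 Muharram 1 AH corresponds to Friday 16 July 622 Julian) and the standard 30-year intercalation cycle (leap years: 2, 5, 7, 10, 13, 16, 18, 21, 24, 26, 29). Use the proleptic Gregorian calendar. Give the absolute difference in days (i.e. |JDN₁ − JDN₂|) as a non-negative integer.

JDN of the first date = 2292876.
JDN of the second date = 2292819.
|2292819 − 2292876| = 57.

57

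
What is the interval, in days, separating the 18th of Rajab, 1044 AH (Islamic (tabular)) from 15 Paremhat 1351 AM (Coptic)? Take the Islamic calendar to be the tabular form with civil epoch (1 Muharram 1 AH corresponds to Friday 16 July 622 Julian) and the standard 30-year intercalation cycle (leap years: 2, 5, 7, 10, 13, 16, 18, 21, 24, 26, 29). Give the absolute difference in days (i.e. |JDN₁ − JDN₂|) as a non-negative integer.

73

First date → JDN 2318238; second date → JDN 2318311.
The interval is |2318238 − 2318311| = 73 days.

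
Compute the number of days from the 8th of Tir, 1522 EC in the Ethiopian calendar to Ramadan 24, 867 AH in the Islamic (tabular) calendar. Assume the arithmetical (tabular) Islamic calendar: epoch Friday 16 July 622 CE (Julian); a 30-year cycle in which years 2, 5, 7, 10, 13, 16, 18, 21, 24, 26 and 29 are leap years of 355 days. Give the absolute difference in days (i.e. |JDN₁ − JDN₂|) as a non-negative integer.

24312

First date → JDN 2279893; second date → JDN 2255581.
The interval is |2279893 − 2255581| = 24312 days.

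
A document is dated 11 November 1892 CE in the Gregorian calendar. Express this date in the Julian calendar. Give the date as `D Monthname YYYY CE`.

30 October 1892 CE

The Julian–Gregorian offset here is 12 days (Julian trailing).
11 November 1892 Gregorian − 12 days → 30 October 1892 Julian.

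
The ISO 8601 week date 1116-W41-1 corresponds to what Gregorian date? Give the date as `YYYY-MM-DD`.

1116-10-09

ISO week 1 of 1116 is the week containing the first Thursday of 1116.
Week 41, day 1 (Monday) lands on 1116-10-09.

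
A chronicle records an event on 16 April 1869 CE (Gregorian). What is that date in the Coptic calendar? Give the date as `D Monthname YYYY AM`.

9 Parmouti 1585 AM

Both dates share Julian Day Number 2403804; in the Coptic calendar that is 9 Parmouti 1585 AM.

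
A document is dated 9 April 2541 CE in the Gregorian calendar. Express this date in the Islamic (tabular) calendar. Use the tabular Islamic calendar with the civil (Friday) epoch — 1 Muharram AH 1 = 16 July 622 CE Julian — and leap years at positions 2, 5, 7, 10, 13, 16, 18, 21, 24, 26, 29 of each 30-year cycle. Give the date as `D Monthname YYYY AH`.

Both dates share Julian Day Number 2649240; in the tabular Islamic calendar that is 11 Sha'ban 1978 AH.

11 Sha'ban 1978 AH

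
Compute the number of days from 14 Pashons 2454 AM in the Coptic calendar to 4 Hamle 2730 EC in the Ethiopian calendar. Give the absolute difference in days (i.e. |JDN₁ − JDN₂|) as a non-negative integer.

JDN of the first date = 2721241.
JDN of the second date = 2721291.
|2721291 − 2721241| = 50.

50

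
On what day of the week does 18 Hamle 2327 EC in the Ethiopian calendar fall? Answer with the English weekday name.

In the Gregorian calendar this is 28 July 2335 (JDN 2574109).
Since JDN mod 7 = 6 (0 = Monday), the day is Sunday.

Sunday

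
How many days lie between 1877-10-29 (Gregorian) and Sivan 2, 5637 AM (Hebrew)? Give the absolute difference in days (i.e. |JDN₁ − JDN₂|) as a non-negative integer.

168

JDN of the first date = 2406922.
JDN of the second date = 2406754.
|2406754 − 2406922| = 168.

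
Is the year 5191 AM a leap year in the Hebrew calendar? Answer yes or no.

no

Hebrew year 5191 is year 4 of its 19-year Metonic cycle; leap years are at positions 3, 6, 8, 11, 14, 17, 19, so it is a common year (12 months).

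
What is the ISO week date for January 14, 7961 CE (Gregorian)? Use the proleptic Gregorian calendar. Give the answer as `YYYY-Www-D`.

7961-W02-6

The weekday is Saturday (ISO weekday 6).
That Saturday belongs to ISO week 2 of ISO year 7961.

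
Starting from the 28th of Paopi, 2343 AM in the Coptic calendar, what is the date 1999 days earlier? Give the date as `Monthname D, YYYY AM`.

Pashons 10, 2337 AM

JDN of the 28th of Paopi, 2343 AM = 2680502.
2680502 − 1999 = 2678503.
JDN 2678503 in the Coptic calendar is Pashons 10, 2337 AM.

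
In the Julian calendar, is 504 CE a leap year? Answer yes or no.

yes

504 mod 4 = 0, so it is a leap year in the Julian calendar.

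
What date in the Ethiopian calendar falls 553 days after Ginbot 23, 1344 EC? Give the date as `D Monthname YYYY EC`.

The starting date is JDN 2215014; 2215014 + 553 = 2215567.
JDN 2215567 corresponds to 26 Hidar 1346 EC.

26 Hidar 1346 EC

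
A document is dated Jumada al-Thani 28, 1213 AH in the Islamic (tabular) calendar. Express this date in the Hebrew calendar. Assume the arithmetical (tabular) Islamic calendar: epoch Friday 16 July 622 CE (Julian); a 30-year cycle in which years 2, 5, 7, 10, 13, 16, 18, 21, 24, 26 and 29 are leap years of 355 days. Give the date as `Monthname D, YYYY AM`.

Kislev 29, 5559 AM

The source date corresponds to 7 December 1798 in the Gregorian calendar (JDN 2378107).
That day falls on 29 Kislev 5559 AM in the Hebrew calendar.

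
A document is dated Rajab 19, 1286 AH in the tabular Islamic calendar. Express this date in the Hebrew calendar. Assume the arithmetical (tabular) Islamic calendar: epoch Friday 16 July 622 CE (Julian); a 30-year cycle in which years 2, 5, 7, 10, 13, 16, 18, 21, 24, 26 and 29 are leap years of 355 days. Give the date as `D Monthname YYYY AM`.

Julian Day Number of the source date = 2403996.
Converting JDN 2403996 to the Hebrew calendar gives 20 Cheshvan 5630 AM.

20 Cheshvan 5630 AM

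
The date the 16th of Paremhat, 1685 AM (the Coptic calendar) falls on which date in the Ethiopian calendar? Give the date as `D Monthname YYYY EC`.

16 Megabit 1961 EC

Both dates share Julian Day Number 2440306; in the Ethiopian calendar that is 16 Megabit 1961 EC.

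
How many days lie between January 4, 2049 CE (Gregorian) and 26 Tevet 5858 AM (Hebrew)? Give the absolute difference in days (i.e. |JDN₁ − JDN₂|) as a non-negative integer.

17893

First date → JDN 2469446; second date → JDN 2487339.
The interval is |2469446 − 2487339| = 17893 days.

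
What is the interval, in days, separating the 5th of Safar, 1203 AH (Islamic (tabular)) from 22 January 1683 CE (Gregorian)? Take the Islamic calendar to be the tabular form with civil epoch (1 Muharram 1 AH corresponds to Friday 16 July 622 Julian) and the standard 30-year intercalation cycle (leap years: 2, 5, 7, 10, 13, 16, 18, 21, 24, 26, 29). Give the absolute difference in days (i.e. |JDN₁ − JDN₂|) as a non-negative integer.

38638

JDN of the first date = 2374423.
JDN of the second date = 2335785.
|2335785 − 2374423| = 38638.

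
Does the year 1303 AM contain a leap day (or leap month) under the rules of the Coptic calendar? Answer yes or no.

yes

1303 mod 4 = 3; in the Coptic calendar a year is leap when year mod 4 = 3, so it is a leap year.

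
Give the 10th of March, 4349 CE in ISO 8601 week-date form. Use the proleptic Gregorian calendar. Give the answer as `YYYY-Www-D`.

The weekday is Thursday (ISO weekday 4).
That Thursday belongs to ISO week 10 of ISO year 4349.

4349-W10-4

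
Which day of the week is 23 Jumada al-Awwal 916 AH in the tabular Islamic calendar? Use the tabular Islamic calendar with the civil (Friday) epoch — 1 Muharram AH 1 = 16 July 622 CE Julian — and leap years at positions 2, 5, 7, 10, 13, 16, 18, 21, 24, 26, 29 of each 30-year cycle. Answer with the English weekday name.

Equivalently 7 September 1510 Gregorian, JDN 2272825.
Since JDN mod 7 = 2 (0 = Monday), the day is Wednesday.

Wednesday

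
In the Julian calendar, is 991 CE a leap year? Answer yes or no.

991 mod 4 = 3, so it is a common year in the Julian calendar.

no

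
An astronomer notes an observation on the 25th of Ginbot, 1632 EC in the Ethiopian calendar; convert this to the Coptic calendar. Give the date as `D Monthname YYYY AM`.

Julian Day Number of the source date = 2320208.
Converting JDN 2320208 to the Coptic calendar gives 25 Pashons 1356 AM.

25 Pashons 1356 AM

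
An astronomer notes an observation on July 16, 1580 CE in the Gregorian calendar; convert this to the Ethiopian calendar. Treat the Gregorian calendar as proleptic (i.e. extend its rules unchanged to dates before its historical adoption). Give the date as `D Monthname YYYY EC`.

12 Hamle 1572 EC

Julian Day Number of the source date = 2298340.
Converting JDN 2298340 to the Ethiopian calendar gives 12 Hamle 1572 EC.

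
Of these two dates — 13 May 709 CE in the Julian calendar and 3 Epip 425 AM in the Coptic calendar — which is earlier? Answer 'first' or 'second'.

first

Converting both to JDN: 1980153 vs 1980198; the smaller is the first.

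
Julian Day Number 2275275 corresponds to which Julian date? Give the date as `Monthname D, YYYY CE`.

May 13, 1517 CE

JDN 2275275 is 23 May 1517 in the proleptic Gregorian calendar.
In the Julian calendar that day is May 13, 1517 CE.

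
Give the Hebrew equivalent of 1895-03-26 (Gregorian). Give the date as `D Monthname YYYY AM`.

Julian Day Number of the source date = 2413279.
Converting JDN 2413279 to the Hebrew calendar gives 1 Nisan 5655 AM.

1 Nisan 5655 AM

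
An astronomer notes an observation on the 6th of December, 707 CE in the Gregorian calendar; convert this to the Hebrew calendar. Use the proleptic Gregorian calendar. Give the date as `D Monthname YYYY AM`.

Both dates share Julian Day Number 1979625; in the Hebrew calendar that is 3 Tevet 4468 AM.

3 Tevet 4468 AM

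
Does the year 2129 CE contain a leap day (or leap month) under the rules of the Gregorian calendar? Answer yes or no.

2129 is not divisible by 4, so it is a common year.

no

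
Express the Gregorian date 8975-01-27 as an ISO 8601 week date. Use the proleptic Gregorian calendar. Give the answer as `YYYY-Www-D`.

8975-W04-5

The weekday is Friday (ISO weekday 5).
That Friday belongs to ISO week 4 of ISO year 8975.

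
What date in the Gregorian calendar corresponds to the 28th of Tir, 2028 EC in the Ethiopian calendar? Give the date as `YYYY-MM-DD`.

2036-02-06

Julian Day Number of the source date = 2464730.
Converting JDN 2464730 to the Gregorian calendar gives 6 February 2036 CE.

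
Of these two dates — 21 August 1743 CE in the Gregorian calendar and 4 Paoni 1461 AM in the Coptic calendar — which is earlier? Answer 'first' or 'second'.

The two dates have Julian Day Numbers 2357910 and 2358568 respectively.
Since 2357910 < 2358568, the first date comes first.

first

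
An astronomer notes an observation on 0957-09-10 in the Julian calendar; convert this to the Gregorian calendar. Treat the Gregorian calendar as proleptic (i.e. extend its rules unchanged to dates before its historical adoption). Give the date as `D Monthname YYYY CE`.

At this point the Julian calendar is 5 days behind the Gregorian.
10 September 957 Julian + 5 days → 15 September 957 Gregorian.

15 September 957 CE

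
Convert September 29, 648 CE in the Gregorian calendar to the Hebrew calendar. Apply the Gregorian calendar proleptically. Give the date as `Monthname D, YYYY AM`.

Tishrei 4, 4409 AM

Both dates share Julian Day Number 1958009; in the Hebrew calendar that is 4 Tishrei 4409 AM.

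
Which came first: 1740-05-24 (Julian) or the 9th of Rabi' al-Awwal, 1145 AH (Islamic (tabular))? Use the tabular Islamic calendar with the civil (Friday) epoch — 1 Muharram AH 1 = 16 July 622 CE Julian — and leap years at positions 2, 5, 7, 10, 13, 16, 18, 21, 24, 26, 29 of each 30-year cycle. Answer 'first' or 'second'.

First date → JDN 2356737; second date → JDN 2353902.
JDN 2353902 < JDN 2356737, so the second date is earlier.

second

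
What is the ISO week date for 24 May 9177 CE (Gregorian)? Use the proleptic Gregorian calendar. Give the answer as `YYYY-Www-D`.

The weekday is Tuesday (ISO weekday 2).
That Tuesday belongs to ISO week 21 of ISO year 9177.

9177-W21-2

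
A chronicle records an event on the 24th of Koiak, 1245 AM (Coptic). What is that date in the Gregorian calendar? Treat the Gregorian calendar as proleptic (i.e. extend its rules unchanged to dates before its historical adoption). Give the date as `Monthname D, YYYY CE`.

December 30, 1528 CE

Both dates share Julian Day Number 2279514; in the Gregorian calendar that is 30 December 1528 CE.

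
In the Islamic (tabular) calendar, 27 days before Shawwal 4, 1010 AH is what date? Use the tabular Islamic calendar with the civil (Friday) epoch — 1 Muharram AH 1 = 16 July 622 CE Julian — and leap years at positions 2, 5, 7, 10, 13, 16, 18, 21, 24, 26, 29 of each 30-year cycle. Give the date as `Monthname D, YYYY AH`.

JDN of Shawwal 4, 1010 AH = 2306265.
2306265 − 27 = 2306238.
JDN 2306238 in the tabular Islamic calendar is Ramadan 7, 1010 AH.

Ramadan 7, 1010 AH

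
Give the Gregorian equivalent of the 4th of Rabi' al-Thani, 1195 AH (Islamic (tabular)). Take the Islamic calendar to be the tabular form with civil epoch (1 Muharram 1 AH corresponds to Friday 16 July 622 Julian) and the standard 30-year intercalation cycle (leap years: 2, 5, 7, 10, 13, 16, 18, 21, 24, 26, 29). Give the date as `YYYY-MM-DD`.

1781-03-30

Both dates share Julian Day Number 2371646; in the Gregorian calendar that is 30 March 1781 CE.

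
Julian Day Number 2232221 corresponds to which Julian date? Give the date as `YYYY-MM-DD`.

1399-06-28

The proleptic Gregorian equivalent of JDN 2232221 is 6 July 1399.
In the Julian calendar that day is 1399-06-28.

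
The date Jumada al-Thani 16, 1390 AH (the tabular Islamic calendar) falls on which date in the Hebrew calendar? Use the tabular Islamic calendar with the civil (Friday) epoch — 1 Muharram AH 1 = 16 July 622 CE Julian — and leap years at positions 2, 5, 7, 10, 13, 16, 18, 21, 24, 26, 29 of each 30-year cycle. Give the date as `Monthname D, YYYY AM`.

Av 17, 5730 AM

Julian Day Number of the source date = 2440818.
Converting JDN 2440818 to the Hebrew calendar gives 17 Av 5730 AM.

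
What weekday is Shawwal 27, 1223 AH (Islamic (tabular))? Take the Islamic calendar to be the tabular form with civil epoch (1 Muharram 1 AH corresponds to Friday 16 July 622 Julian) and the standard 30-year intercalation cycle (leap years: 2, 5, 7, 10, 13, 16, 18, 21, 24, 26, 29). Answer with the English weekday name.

In the Gregorian calendar this is 16 December 1808 (JDN 2381768).
Since JDN mod 7 = 4 (0 = Monday), the day is Friday.

Friday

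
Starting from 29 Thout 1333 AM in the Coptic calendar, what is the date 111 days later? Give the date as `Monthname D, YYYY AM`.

Tobi 20, 1333 AM

Counting 111 days forward from JDN 2311571 reaches JDN 2311682, which is Tobi 20, 1333 AM.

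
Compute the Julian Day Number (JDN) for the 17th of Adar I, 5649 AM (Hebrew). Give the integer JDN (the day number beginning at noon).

2411052

Equivalently 18 February 1889 (Gregorian).
JDN 2299161 is 15 October 1582 CE (Gregorian); the target day is +111891 days from there, so JDN = 2411052.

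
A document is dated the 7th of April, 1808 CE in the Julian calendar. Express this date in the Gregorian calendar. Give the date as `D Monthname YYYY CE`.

The Julian–Gregorian offset here is 12 days (Julian trailing).
7 April 1808 Julian + 12 days → 19 April 1808 Gregorian.

19 April 1808 CE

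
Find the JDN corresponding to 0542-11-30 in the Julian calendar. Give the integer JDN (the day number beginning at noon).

In the proleptic Gregorian calendar the same day is 2 December 542.
JDN 2299161 is 15 October 1582 CE (Gregorian); the target day is −379804 days from there, so JDN = 1919357.

1919357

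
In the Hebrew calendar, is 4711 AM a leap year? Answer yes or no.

Hebrew year 4711 is year 18 of its 19-year Metonic cycle; leap years are at positions 3, 6, 8, 11, 14, 17, 19, so it is a common year (12 months).

no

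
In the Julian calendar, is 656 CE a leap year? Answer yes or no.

yes

656 mod 4 = 0, so it is a leap year in the Julian calendar.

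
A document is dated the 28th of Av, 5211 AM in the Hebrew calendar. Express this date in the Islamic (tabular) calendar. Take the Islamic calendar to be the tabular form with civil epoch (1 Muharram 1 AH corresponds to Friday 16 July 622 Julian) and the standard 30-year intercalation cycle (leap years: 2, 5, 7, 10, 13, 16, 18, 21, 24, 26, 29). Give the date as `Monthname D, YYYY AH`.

Jumada al-Thani 27, 855 AH

The source date corresponds to 5 August 1451 in the proleptic Gregorian calendar (JDN 2251243).
That day falls on 27 Jumada al-Thani 855 AH in the tabular Islamic calendar.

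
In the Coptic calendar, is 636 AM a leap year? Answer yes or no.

no

636 mod 4 = 0; in the Coptic calendar a year is leap when year mod 4 = 3, so it is a common year.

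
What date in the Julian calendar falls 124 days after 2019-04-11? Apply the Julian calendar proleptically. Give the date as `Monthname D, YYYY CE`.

August 13, 2019 CE

The starting date is JDN 2458598; 2458598 + 124 = 2458722.
JDN 2458722 corresponds to August 13, 2019 CE.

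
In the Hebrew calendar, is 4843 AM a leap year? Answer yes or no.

Hebrew year 4843 is year 17 of its 19-year Metonic cycle; leap years are at positions 3, 6, 8, 11, 14, 17, 19, so it is a leap year (13 months).

yes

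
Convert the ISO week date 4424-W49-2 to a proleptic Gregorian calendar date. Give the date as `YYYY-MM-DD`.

ISO week 1 of 4424 is the week containing the first Thursday of 4424.
Week 49, day 2 (Tuesday) lands on 4424-12-03.

4424-12-03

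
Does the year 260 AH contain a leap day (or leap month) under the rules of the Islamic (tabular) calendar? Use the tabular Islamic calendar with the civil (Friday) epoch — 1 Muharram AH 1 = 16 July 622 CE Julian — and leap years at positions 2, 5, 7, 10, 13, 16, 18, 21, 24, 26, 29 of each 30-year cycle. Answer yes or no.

Year 260 AH is year 20 of its 30-year cycle; leap positions are 2, 5, 7, 10, 13, 16, 18, 21, 24, 26, 29, so it is a common year (354 days).

no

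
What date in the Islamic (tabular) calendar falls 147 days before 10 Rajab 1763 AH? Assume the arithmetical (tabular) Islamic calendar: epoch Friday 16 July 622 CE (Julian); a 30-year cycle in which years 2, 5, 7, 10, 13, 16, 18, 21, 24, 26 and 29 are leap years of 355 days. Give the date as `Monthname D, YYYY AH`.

Counting 147 days back from JDN 2573020 reaches JDN 2572873, which is Safar 10, 1763 AH.

Safar 10, 1763 AH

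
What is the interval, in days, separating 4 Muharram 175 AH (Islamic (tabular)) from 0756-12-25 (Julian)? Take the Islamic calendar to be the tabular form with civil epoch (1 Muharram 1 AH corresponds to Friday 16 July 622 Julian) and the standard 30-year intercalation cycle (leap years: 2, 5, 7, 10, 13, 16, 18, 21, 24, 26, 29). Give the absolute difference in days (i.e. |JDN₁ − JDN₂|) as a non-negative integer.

JDN of the first date = 2010103.
JDN of the second date = 1997546.
|1997546 − 2010103| = 12557.

12557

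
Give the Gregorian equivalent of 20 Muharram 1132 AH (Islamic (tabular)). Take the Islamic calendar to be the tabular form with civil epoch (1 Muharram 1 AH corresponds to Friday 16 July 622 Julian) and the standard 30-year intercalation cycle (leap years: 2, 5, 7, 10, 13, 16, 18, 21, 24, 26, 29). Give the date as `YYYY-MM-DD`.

1719-12-03

Both dates share Julian Day Number 2349248; in the Gregorian calendar that is 3 December 1719 CE.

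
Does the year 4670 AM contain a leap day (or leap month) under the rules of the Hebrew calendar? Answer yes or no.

Hebrew year 4670 is year 15 of its 19-year Metonic cycle; leap years are at positions 3, 6, 8, 11, 14, 17, 19, so it is a common year (12 months).

no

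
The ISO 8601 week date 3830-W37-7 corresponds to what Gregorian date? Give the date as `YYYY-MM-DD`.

ISO week 1 of 3830 is the week containing the first Thursday of 3830.
Week 37, day 7 (Sunday) lands on 3830-09-19.

3830-09-19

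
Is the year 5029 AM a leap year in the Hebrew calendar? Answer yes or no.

Hebrew year 5029 is year 13 of its 19-year Metonic cycle; leap years are at positions 3, 6, 8, 11, 14, 17, 19, so it is a common year (12 months).

no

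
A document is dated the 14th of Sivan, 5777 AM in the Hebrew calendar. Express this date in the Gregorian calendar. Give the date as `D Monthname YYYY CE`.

8 June 2017 CE

Both dates share Julian Day Number 2457913; in the Gregorian calendar that is 8 June 2017 CE.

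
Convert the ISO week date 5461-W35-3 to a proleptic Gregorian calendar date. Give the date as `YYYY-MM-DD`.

5461-08-28

ISO week 1 of 5461 is the week containing the first Thursday of 5461.
Week 35, day 3 (Wednesday) lands on 5461-08-28.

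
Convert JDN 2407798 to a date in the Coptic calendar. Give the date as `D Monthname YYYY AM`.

The Gregorian equivalent of JDN 2407798 is 23 March 1880.
In the Coptic calendar that day is 15 Paremhat 1596 AM.

15 Paremhat 1596 AM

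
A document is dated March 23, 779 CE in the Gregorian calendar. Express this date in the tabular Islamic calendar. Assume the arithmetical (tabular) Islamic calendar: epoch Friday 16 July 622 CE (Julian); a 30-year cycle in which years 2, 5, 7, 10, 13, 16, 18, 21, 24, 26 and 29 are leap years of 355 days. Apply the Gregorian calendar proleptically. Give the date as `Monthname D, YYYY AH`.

Both dates share Julian Day Number 2005665; in the tabular Islamic calendar that is 25 Jumada al-Thani 162 AH.

Jumada al-Thani 25, 162 AH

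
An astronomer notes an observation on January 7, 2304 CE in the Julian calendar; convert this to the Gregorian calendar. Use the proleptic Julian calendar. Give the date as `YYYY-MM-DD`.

2304-01-23

For dates in this range the Gregorian date is 16 days ahead of the Julian.
7 January 2304 Julian + 16 days → 23 January 2304 Gregorian.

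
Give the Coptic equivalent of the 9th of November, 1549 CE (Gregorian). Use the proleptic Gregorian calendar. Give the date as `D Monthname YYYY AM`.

Both dates share Julian Day Number 2287133; in the Coptic calendar that is 3 Hathor 1266 AM.

3 Hathor 1266 AM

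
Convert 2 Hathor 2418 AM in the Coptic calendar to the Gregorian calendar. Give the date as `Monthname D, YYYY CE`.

Julian Day Number of the source date = 2707900.
Converting JDN 2707900 to the Gregorian calendar gives 17 November 2701 CE.

November 17, 2701 CE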